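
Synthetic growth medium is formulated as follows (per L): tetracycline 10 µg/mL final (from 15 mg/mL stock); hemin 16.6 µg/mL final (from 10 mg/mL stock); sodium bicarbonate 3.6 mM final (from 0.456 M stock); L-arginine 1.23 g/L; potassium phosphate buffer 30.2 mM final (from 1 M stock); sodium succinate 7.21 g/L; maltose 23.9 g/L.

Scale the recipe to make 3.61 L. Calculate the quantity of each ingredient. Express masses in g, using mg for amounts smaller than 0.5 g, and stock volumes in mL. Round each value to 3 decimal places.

Working volume: 3.61 L.
tetracycline: V = C2·V2/C1 = 10 µg/mL × 3610 mL ÷ 15000 µg/mL = 2.407 mL
hemin: C1V1 = C2V2 → 16.6 µg/mL × 3610 mL ÷ 10000 µg/mL = 5.993 mL
sodium bicarbonate: C1V1 = C2V2 → 3.6 mM × 3610 mL ÷ 456 mM = 28.500 mL
L-arginine: 1.23 g/L × 3.61 L = 4.440 g
potassium phosphate buffer: V = C2·V2/C1 = 30.2 mM × 3610 mL ÷ 1000 mM = 109.022 mL
sodium succinate: 7.21 g/L × 3.61 L = 26.028 g
maltose: 23.9 g/L × 3.61 L = 86.279 g

tetracycline 2.407 mL; hemin 5.993 mL; sodium bicarbonate 28.500 mL; L-arginine 4.440 g; potassium phosphate buffer 109.022 mL; sodium succinate 26.028 g; maltose 86.279 g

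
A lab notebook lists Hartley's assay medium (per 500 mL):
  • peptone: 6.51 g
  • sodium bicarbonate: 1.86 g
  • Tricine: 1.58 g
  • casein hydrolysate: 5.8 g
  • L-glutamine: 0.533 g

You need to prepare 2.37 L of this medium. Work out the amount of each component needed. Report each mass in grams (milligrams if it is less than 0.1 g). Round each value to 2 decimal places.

Scale factor = 2370 mL / 500 mL = 4.74.
peptone: 6.51 g × (2370 mL / 500 mL) = 30.86 g
sodium bicarbonate: 1.86 g × (2370 mL / 500 mL) = 8.82 g
Tricine: 1.58 g × (2370 mL / 500 mL) = 7.49 g
casein hydrolysate: 5.8 g × (2370 mL / 500 mL) = 27.49 g
L-glutamine: 0.533 g × (2370 mL / 500 mL) = 2.53 g

peptone 30.86 g; sodium bicarbonate 8.82 g; Tricine 7.49 g; casein hydrolysate 27.49 g; L-glutamine 2.53 g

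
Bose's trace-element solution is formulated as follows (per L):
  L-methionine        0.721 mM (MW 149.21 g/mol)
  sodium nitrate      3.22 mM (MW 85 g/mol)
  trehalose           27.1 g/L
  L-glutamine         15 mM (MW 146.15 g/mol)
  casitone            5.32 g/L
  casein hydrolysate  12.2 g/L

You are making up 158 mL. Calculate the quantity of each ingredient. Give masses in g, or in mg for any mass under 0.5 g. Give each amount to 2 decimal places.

L-methionine 17.00 mg; sodium nitrate 43.24 mg; trehalose 4.28 g; L-glutamine 346.38 mg; casitone 0.84 g; casein hydrolysate 1.93 g

Working volume: 158 mL = 0.158 L.
L-methionine: 0.721 mmol/L × 149.21 mg/mmol × 0.158 L = 17.00 mg
sodium nitrate: 3.22 mmol/L × 85 mg/mmol × 0.158 L = 43.24 mg
trehalose: 27.1 g/L × 0.158 L = 4.28 g
L-glutamine: 15 mmol/L × 146.15 mg/mmol × 0.158 L = 346.38 mg
casitone: 5.32 g/L × 0.158 L = 0.84 g
casein hydrolysate: 12.2 g/L × 0.158 L = 1.93 g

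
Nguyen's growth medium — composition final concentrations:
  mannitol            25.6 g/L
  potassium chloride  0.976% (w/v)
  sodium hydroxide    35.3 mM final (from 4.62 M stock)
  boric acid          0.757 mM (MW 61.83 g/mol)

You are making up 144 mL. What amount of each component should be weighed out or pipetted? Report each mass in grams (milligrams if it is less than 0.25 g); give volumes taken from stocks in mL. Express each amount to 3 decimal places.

mannitol 3.686 g; potassium chloride 1.405 g; sodium hydroxide 1.100 mL; boric acid 6.740 mg

Target volume = 144 mL = 0.144 L.
mannitol: 25.6 g/L × 0.144 L = 3.686 g
potassium chloride: 0.976% w/v = 9.76 g/L → 9.76 × 0.144 L = 1.405 g
sodium hydroxide: C1V1 = C2V2 → 35.3 mM × 144 mL ÷ 4620 mM = 1.100 mL
boric acid: 0.757 mmol/L × 61.83 mg/mmol × 0.144 L = 6.740 mg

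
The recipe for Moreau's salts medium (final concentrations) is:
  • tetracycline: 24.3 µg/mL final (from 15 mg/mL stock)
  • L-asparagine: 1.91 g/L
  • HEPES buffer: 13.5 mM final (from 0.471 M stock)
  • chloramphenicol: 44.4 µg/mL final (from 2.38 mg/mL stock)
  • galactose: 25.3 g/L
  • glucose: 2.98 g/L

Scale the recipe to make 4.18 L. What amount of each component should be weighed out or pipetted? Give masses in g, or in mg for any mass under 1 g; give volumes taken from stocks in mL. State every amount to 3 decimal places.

Working volume: 4.18 L.
tetracycline: C1V1 = C2V2 → 24.3 µg/mL × 4180 mL ÷ 15000 µg/mL = 6.772 mL
L-asparagine: 1.91 g/L × 4.18 L = 7.984 g
HEPES buffer: V = C2·V2/C1 = 13.5 mM × 4180 mL ÷ 471 mM = 119.809 mL
chloramphenicol: dilute stock: 44.4 µg/mL × 4180 mL ÷ 2380 µg/mL = 77.980 mL
galactose: 25.3 g/L × 4.18 L = 105.754 g
glucose: 2.98 g/L × 4.18 L = 12.456 g

tetracycline 6.772 mL; L-asparagine 7.984 g; HEPES buffer 119.809 mL; chloramphenicol 77.980 mL; galactose 105.754 g; glucose 12.456 g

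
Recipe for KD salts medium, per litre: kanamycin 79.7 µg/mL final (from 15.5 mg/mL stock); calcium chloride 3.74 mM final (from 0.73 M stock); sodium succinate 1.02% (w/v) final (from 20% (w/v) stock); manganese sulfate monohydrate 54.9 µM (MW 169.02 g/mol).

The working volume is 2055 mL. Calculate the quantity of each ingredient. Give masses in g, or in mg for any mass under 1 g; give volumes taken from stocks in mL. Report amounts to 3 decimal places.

Scale factor relative to 1 L: 2.055.
kanamycin: V = C2·V2/C1 = 79.7 µg/mL × 2055 mL ÷ 15500 µg/mL = 10.567 mL
calcium chloride: C1V1 = C2V2 → 3.74 mM × 2055 mL ÷ 730 mM = 10.528 mL
sodium succinate: V = C2·V2/C1 = 1.02% ÷ 20% × 2055 mL = 104.805 mL
manganese sulfate monohydrate: 54.9 µmol/L × 169.02 g/mol × 2.055 L ÷ 1000 = 19.069 mg

kanamycin 10.567 mL; calcium chloride 10.528 mL; sodium succinate 104.805 mL; manganese sulfate monohydrate 19.069 mg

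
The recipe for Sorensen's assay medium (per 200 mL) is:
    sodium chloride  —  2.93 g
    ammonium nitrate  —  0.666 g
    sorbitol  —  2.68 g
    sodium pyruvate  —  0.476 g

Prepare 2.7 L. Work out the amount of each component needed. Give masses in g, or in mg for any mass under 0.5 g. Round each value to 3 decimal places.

Scale factor = 2700 mL / 200 mL = 13.5.
sodium chloride: 2.93 g × (2700 mL / 200 mL) = 39.555 g
ammonium nitrate: 0.666 g × (2700 mL / 200 mL) = 8.991 g
sorbitol: 2.68 g × (2700 mL / 200 mL) = 36.180 g
sodium pyruvate: 0.476 g × (2700 mL / 200 mL) = 6.426 g

sodium chloride 39.555 g; ammonium nitrate 8.991 g; sorbitol 36.180 g; sodium pyruvate 6.426 g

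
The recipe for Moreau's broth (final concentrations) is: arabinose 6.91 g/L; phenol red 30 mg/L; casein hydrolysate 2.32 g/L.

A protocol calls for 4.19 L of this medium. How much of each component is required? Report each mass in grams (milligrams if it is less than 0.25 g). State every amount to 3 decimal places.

Working volume: 4.19 L.
arabinose: 6.91 g/L × 4.19 L = 28.953 g
phenol red: 30 mg/L × 4.19 L = 125.700 mg
casein hydrolysate: 2.32 g/L × 4.19 L = 9.721 g

arabinose 28.953 g; phenol red 125.700 mg; casein hydrolysate 9.721 g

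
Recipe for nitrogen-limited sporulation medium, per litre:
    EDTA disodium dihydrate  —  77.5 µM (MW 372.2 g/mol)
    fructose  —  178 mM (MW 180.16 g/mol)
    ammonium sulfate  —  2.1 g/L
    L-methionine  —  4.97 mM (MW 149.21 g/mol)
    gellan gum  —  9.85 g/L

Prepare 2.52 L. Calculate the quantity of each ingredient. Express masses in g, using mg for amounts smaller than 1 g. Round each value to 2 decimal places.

Scale factor relative to 1 L: 2.52.
EDTA disodium dihydrate: 77.5 µmol/L × 372.2 g/mol × 2.52 L ÷ 1000 = 72.69 mg
fructose: 178 mmol/L × 180.16 g/mol × 2.52 L ÷ 1000 = 80.81 g
ammonium sulfate: 2.1 g/L × 2.52 L = 5.29 g
L-methionine: 4.97 mmol/L × 149.21 g/mol × 2.52 L ÷ 1000 = 1.87 g
gellan gum: 9.85 g/L × 2.52 L = 24.82 g

EDTA disodium dihydrate 72.69 mg; fructose 80.81 g; ammonium sulfate 5.29 g; L-methionine 1.87 g; gellan gum 24.82 g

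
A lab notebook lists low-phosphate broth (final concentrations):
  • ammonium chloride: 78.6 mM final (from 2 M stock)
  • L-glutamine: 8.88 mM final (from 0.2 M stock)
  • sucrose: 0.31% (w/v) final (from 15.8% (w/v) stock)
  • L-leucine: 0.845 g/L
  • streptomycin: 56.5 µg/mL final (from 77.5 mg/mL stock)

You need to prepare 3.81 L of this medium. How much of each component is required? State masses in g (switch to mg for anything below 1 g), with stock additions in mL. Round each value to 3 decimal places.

ammonium chloride 149.733 mL; L-glutamine 169.164 mL; sucrose 74.753 mL; L-leucine 3.219 g; streptomycin 2.778 mL

Scale factor relative to 1 L: 3.81.
ammonium chloride: V = C2·V2/C1 = 78.6 mM × 3810 mL ÷ 2000 mM = 149.733 mL
L-glutamine: V = C2·V2/C1 = 8.88 mM × 3810 mL ÷ 200 mM = 169.164 mL
sucrose: C1V1 = C2V2 → 0.31% ÷ 15.8% × 3810 mL = 74.753 mL
L-leucine: 0.845 g/L × 3.81 L = 3.219 g
streptomycin: C1V1 = C2V2 → 56.5 µg/mL × 3810 mL ÷ 77500 µg/mL = 2.778 mL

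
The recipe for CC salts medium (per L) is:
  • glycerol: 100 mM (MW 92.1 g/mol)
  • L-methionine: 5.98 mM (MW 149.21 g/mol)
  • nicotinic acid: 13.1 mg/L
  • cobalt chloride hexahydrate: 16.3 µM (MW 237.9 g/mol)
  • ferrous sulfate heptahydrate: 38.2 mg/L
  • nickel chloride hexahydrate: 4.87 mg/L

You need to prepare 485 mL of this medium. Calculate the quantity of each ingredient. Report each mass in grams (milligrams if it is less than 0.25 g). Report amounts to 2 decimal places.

Scale factor relative to 1 L: 0.485.
glycerol: 100 mmol/L × 92.1 g/mol × 0.485 L ÷ 1000 = 4.47 g
L-methionine: 5.98 mmol/L × 149.21 g/mol × 0.485 L ÷ 1000 = 0.43 g
nicotinic acid: 13.1 mg/L × 0.485 L = 6.35 mg
cobalt chloride hexahydrate: 16.3 µmol/L × 237.9 g/mol × 0.485 L ÷ 1000 = 1.88 mg
ferrous sulfate heptahydrate: 38.2 mg/L × 0.485 L = 18.53 mg
nickel chloride hexahydrate: 4.87 mg/L × 0.485 L = 2.36 mg

glycerol 4.47 g; L-methionine 0.43 g; nicotinic acid 6.35 mg; cobalt chloride hexahydrate 1.88 mg; ferrous sulfate heptahydrate 18.53 mg; nickel chloride hexahydrate 2.36 mg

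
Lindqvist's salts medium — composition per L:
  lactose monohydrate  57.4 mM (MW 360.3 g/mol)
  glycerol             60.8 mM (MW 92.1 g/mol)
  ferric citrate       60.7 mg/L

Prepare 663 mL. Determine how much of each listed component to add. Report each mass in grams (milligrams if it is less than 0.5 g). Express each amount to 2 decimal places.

lactose monohydrate 13.71 g; glycerol 3.71 g; ferric citrate 40.24 mg

Working volume: 663 mL = 0.663 L.
lactose monohydrate: 57.4 mmol/L × 360.3 g/mol × 0.663 L ÷ 1000 = 13.71 g
glycerol: 60.8 mmol/L × 92.1 g/mol × 0.663 L ÷ 1000 = 3.71 g
ferric citrate: 60.7 mg/L × 0.663 L = 40.24 mg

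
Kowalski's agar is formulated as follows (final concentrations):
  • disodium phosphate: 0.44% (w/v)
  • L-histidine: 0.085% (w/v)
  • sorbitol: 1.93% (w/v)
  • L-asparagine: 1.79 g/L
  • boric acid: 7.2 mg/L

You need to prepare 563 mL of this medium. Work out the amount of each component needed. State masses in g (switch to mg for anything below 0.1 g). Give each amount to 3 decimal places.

disodium phosphate 2.477 g; L-histidine 0.479 g; sorbitol 10.866 g; L-asparagine 1.008 g; boric acid 4.054 mg

Target volume = 563 mL = 0.563 L.
disodium phosphate: 0.44 g per 100 mL × 563 mL ÷ 100 = 2.477 g
L-histidine: 0.085% w/v = 0.85 g/L → 0.85 × 0.563 L = 0.479 g
sorbitol: 1.93% w/v = 19.3 g/L → 19.3 × 0.563 L = 10.866 g
L-asparagine: 1.79 g/L × 0.563 L = 1.008 g
boric acid: 7.2 mg/L × 0.563 L = 4.054 mg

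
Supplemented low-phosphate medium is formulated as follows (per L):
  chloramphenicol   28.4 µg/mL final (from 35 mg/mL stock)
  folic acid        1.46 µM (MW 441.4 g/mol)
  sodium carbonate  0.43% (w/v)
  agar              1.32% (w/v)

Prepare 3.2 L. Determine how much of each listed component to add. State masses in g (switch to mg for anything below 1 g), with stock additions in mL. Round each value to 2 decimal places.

chloramphenicol 2.60 mL; folic acid 2.06 mg; sodium carbonate 13.76 g; agar 42.24 g

Scale factor relative to 1 L: 3.2.
chloramphenicol: C1V1 = C2V2 → 28.4 µg/mL × 3200 mL ÷ 35000 µg/mL = 2.60 mL
folic acid: 1.46 µmol/L × 441.4 g/mol × 3.2 L ÷ 1000 = 2.06 mg
sodium carbonate: 0.43 g per 100 mL × 3200 mL ÷ 100 = 13.76 g
agar: 1.32% w/v = 13.2 g/L → 13.2 × 3.2 L = 42.24 g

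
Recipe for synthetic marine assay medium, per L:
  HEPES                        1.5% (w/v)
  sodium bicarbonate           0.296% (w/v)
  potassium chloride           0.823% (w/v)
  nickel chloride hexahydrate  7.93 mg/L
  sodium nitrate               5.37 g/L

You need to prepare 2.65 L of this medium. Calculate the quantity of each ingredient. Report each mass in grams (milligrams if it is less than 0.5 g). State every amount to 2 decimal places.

Working volume: 2.65 L.
HEPES: 1.5 g per 100 mL × 2650 mL ÷ 100 = 39.75 g
sodium bicarbonate: 0.296% w/v = 2.96 g/L → 2.96 × 2.65 L = 7.84 g
potassium chloride: 0.823% w/v = 8.23 g/L → 8.23 × 2.65 L = 21.81 g
nickel chloride hexahydrate: 7.93 mg/L × 2.65 L = 21.01 mg
sodium nitrate: 5.37 g/L × 2.65 L = 14.23 g

HEPES 39.75 g; sodium bicarbonate 7.84 g; potassium chloride 21.81 g; nickel chloride hexahydrate 21.01 mg; sodium nitrate 14.23 g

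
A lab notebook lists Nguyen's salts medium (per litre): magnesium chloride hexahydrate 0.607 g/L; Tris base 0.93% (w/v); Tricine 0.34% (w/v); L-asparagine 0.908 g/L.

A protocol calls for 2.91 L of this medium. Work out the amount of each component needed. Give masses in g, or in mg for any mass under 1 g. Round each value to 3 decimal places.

Scale factor relative to 1 L: 2.91.
magnesium chloride hexahydrate: 0.607 g/L × 2.91 L = 1.766 g
Tris base: 0.93 g per 100 mL × 2910 mL ÷ 100 = 27.063 g
Tricine: 0.34 g per 100 mL × 2910 mL ÷ 100 = 9.894 g
L-asparagine: 0.908 g/L × 2.91 L = 2.642 g

magnesium chloride hexahydrate 1.766 g; Tris base 27.063 g; Tricine 9.894 g; L-asparagine 2.642 g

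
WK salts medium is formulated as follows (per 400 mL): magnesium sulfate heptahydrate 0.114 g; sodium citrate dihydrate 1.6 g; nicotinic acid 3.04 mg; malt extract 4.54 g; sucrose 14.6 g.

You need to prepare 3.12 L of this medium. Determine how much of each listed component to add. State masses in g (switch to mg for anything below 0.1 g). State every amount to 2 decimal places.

Scale factor = 3120 mL / 400 mL = 7.8.
magnesium sulfate heptahydrate: 0.114 g × (3120 mL / 400 mL) = 0.89 g
sodium citrate dihydrate: 1.6 g × (3120 mL / 400 mL) = 12.48 g
nicotinic acid: 3.04 mg × (3120 mL / 400 mL) = 23.71 mg
malt extract: 4.54 g × (3120 mL / 400 mL) = 35.41 g
sucrose: 14.6 g × (3120 mL / 400 mL) = 113.88 g

magnesium sulfate heptahydrate 0.89 g; sodium citrate dihydrate 12.48 g; nicotinic acid 23.71 mg; malt extract 35.41 g; sucrose 113.88 g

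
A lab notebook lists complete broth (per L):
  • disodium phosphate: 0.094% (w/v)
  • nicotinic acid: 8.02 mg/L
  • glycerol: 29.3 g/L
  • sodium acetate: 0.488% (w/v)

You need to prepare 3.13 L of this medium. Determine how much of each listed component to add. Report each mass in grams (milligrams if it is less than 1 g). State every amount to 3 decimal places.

Working volume: 3.13 L.
disodium phosphate: 0.094 g per 100 mL × 3130 mL ÷ 100 = 2.942 g
nicotinic acid: 8.02 mg/L × 3.13 L = 25.103 mg
glycerol: 29.3 g/L × 3.13 L = 91.709 g
sodium acetate: 0.488 g per 100 mL × 3130 mL ÷ 100 = 15.274 g

disodium phosphate 2.942 g; nicotinic acid 25.103 mg; glycerol 91.709 g; sodium acetate 15.274 g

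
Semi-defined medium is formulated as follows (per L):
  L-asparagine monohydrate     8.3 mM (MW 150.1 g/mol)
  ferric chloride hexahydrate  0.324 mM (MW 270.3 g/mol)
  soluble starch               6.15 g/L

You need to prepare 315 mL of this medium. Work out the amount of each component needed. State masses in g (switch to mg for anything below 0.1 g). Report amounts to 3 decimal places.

L-asparagine monohydrate 0.392 g; ferric chloride hexahydrate 27.587 mg; soluble starch 1.937 g

Working volume: 315 mL = 0.315 L.
L-asparagine monohydrate: 8.3 mmol/L × 150.1 g/mol × 0.315 L ÷ 1000 = 0.392 g
ferric chloride hexahydrate: 0.324 mmol/L × 270.3 mg/mmol × 0.315 L = 27.587 mg
soluble starch: 6.15 g/L × 0.315 L = 1.937 g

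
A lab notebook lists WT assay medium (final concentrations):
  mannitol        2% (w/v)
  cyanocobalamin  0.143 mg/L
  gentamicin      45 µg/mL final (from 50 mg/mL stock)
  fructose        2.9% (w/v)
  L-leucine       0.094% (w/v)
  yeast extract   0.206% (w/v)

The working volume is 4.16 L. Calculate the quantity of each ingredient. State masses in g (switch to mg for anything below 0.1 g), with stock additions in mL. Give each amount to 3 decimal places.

Working volume: 4.16 L.
mannitol: 2 g per 100 mL × 4160 mL ÷ 100 = 83.200 g
cyanocobalamin: 0.143 mg/L × 4.16 L = 0.595 mg
gentamicin: V = C2·V2/C1 = 45 µg/mL × 4160 mL ÷ 50000 µg/mL = 3.744 mL
fructose: 2.9% w/v = 29 g/L → 29 × 4.16 L = 120.640 g
L-leucine: 0.094 g per 100 mL × 4160 mL ÷ 100 = 3.910 g
yeast extract: 0.206% w/v = 2.06 g/L → 2.06 × 4.16 L = 8.570 g

mannitol 83.200 g; cyanocobalamin 0.595 mg; gentamicin 3.744 mL; fructose 120.640 g; L-leucine 3.910 g; yeast extract 8.570 g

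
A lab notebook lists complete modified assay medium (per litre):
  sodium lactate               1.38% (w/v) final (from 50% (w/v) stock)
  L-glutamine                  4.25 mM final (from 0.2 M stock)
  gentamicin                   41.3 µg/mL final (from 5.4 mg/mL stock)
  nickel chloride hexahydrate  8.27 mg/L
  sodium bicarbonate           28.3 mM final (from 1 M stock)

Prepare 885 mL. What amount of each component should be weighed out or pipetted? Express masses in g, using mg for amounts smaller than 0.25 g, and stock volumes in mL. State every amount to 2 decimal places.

Target volume = 885 mL = 0.885 L.
sodium lactate: V = C2·V2/C1 = 1.38% ÷ 50% × 885 mL = 24.43 mL
L-glutamine: V = C2·V2/C1 = 4.25 mM × 885 mL ÷ 200 mM = 18.81 mL
gentamicin: V = C2·V2/C1 = 41.3 µg/mL × 885 mL ÷ 5400 µg/mL = 6.77 mL
nickel chloride hexahydrate: 8.27 mg/L × 0.885 L = 7.32 mg
sodium bicarbonate: dilute stock: 28.3 mM × 885 mL ÷ 1000 mM = 25.05 mL

sodium lactate 24.43 mL; L-glutamine 18.81 mL; gentamicin 6.77 mL; nickel chloride hexahydrate 7.32 mg; sodium bicarbonate 25.05 mL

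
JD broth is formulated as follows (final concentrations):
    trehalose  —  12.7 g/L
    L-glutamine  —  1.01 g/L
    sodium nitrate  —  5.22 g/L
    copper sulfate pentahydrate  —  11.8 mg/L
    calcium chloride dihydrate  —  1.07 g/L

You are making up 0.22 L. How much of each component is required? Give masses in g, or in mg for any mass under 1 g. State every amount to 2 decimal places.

Scale factor relative to 1 L: 0.22.
trehalose: 12.7 g/L × 0.22 L = 2.79 g
L-glutamine: 1.01 g/L × 0.22 L = 0.2222 g = 222.20 mg
sodium nitrate: 5.22 g/L × 0.22 L = 1.15 g
copper sulfate pentahydrate: 11.8 mg/L × 0.22 L = 2.60 mg
calcium chloride dihydrate: 1.07 g/L × 0.22 L = 0.2354 g = 235.40 mg

trehalose 2.79 g; L-glutamine 222.20 mg; sodium nitrate 1.15 g; copper sulfate pentahydrate 2.60 mg; calcium chloride dihydrate 235.40 mg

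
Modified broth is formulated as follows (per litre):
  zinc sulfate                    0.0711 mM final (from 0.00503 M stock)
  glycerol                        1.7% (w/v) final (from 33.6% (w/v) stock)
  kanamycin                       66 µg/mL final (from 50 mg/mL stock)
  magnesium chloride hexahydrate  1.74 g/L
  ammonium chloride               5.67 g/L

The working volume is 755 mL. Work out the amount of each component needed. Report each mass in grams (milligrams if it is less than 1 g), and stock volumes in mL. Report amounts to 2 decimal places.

zinc sulfate 10.67 mL; glycerol 38.20 mL; kanamycin 1.00 mL; magnesium chloride hexahydrate 1.31 g; ammonium chloride 4.28 g

Target volume = 755 mL = 0.755 L.
zinc sulfate: V = C2·V2/C1 = 0.0711 mM × 755 mL ÷ 5.03 mM = 10.67 mL
glycerol: dilute stock: 1.7% ÷ 33.6% × 755 mL = 38.20 mL
kanamycin: dilute stock: 66 µg/mL × 755 mL ÷ 50000 µg/mL = 1.00 mL
magnesium chloride hexahydrate: 1.74 g/L × 0.755 L = 1.31 g
ammonium chloride: 5.67 g/L × 0.755 L = 4.28 g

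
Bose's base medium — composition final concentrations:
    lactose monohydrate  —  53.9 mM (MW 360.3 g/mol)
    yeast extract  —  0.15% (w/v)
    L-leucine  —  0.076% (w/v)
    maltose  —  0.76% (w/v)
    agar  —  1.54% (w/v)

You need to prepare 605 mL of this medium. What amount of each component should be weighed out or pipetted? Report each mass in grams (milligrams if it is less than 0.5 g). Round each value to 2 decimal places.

lactose monohydrate 11.75 g; yeast extract 0.91 g; L-leucine 459.80 mg; maltose 4.60 g; agar 9.32 g

Working volume: 605 mL = 0.605 L.
lactose monohydrate: 53.9 mmol/L × 360.3 g/mol × 0.605 L ÷ 1000 = 11.75 g
yeast extract: 0.15% w/v = 1.5 g/L → 1.5 × 0.605 L = 0.91 g
L-leucine: 0.076 g per 100 mL × 605 mL ÷ 100 = 0.4598 g = 459.80 mg
maltose: 0.76 g per 100 mL × 605 mL ÷ 100 = 4.60 g
agar: 1.54 g per 100 mL × 605 mL ÷ 100 = 9.32 g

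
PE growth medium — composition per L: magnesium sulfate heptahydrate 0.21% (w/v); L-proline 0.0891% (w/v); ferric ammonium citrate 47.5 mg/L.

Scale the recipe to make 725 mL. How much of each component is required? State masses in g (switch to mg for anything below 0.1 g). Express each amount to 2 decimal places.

magnesium sulfate heptahydrate 1.52 g; L-proline 0.65 g; ferric ammonium citrate 34.44 mg

Working volume: 725 mL = 0.725 L.
magnesium sulfate heptahydrate: 0.21 g per 100 mL × 725 mL ÷ 100 = 1.52 g
L-proline: 0.0891 g per 100 mL × 725 mL ÷ 100 = 0.65 g
ferric ammonium citrate: 47.5 mg/L × 0.725 L = 34.44 mg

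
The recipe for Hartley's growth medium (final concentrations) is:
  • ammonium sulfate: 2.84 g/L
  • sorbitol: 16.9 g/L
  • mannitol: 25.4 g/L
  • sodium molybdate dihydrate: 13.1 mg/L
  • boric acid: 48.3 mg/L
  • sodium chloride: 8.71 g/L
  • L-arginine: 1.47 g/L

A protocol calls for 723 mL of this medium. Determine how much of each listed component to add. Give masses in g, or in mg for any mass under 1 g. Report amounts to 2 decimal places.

ammonium sulfate 2.05 g; sorbitol 12.22 g; mannitol 18.36 g; sodium molybdate dihydrate 9.47 mg; boric acid 34.92 mg; sodium chloride 6.30 g; L-arginine 1.06 g

Working volume: 723 mL = 0.723 L.
ammonium sulfate: 2.84 g/L × 0.723 L = 2.05 g
sorbitol: 16.9 g/L × 0.723 L = 12.22 g
mannitol: 25.4 g/L × 0.723 L = 18.36 g
sodium molybdate dihydrate: 13.1 mg/L × 0.723 L = 9.47 mg
boric acid: 48.3 mg/L × 0.723 L = 34.92 mg
sodium chloride: 8.71 g/L × 0.723 L = 6.30 g
L-arginine: 1.47 g/L × 0.723 L = 1.06 g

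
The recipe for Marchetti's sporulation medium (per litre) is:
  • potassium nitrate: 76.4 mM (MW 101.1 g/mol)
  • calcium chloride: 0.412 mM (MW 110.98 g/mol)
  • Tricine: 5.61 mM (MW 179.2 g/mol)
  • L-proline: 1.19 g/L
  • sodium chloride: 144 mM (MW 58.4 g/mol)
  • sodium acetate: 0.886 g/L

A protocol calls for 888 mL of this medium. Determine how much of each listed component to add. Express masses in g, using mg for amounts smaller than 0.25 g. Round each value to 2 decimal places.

potassium nitrate 6.86 g; calcium chloride 40.60 mg; Tricine 0.89 g; L-proline 1.06 g; sodium chloride 7.47 g; sodium acetate 0.79 g

Target volume = 888 mL = 0.888 L.
potassium nitrate: 76.4 mmol/L × 101.1 g/mol × 0.888 L ÷ 1000 = 6.86 g
calcium chloride: 0.412 mmol/L × 110.98 mg/mmol × 0.888 L = 40.60 mg
Tricine: 5.61 mmol/L × 179.2 g/mol × 0.888 L ÷ 1000 = 0.89 g
L-proline: 1.19 g/L × 0.888 L = 1.06 g
sodium chloride: 144 mmol/L × 58.4 g/mol × 0.888 L ÷ 1000 = 7.47 g
sodium acetate: 0.886 g/L × 0.888 L = 0.79 g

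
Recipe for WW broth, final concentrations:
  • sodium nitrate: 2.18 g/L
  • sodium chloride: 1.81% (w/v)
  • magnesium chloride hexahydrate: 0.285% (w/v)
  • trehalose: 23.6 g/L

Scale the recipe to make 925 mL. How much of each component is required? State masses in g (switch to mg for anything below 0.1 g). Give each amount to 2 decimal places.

sodium nitrate 2.02 g; sodium chloride 16.74 g; magnesium chloride hexahydrate 2.64 g; trehalose 21.83 g

Scale factor relative to 1 L: 0.925.
sodium nitrate: 2.18 g/L × 0.925 L = 2.02 g
sodium chloride: 1.81 g per 100 mL × 925 mL ÷ 100 = 16.74 g
magnesium chloride hexahydrate: 0.285 g per 100 mL × 925 mL ÷ 100 = 2.64 g
trehalose: 23.6 g/L × 0.925 L = 21.83 g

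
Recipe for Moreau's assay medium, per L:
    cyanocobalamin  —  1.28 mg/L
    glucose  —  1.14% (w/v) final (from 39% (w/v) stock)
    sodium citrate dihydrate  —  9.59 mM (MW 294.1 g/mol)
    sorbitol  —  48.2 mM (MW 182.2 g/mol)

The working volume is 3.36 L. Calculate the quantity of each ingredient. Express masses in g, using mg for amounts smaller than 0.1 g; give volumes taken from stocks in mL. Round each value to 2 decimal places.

cyanocobalamin 4.30 mg; glucose 98.22 mL; sodium citrate dihydrate 9.48 g; sorbitol 29.51 g

Scale factor relative to 1 L: 3.36.
cyanocobalamin: 1.28 mg/L × 3.36 L = 4.30 mg
glucose: C1V1 = C2V2 → 1.14% ÷ 39% × 3360 mL = 98.22 mL
sodium citrate dihydrate: 9.59 mmol/L × 294.1 g/mol × 3.36 L ÷ 1000 = 9.48 g
sorbitol: 48.2 mmol/L × 182.2 g/mol × 3.36 L ÷ 1000 = 29.51 g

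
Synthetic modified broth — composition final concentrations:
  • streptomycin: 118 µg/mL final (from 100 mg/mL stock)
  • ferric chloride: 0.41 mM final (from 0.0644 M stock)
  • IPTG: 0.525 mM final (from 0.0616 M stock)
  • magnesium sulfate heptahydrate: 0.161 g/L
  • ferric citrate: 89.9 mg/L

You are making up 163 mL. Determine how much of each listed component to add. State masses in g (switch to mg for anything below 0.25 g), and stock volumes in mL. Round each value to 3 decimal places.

streptomycin 0.192 mL; ferric chloride 1.038 mL; IPTG 1.389 mL; magnesium sulfate heptahydrate 26.243 mg; ferric citrate 14.654 mg

Working volume: 163 mL = 0.163 L.
streptomycin: C1V1 = C2V2 → 118 µg/mL × 163 mL ÷ 100000 µg/mL = 0.192 mL
ferric chloride: dilute stock: 0.41 mM × 163 mL ÷ 64.4 mM = 1.038 mL
IPTG: dilute stock: 0.525 mM × 163 mL ÷ 61.6 mM = 1.389 mL
magnesium sulfate heptahydrate: 0.161 g/L × 0.163 L = 0.026243 g = 26.243 mg
ferric citrate: 89.9 mg/L × 0.163 L = 14.654 mg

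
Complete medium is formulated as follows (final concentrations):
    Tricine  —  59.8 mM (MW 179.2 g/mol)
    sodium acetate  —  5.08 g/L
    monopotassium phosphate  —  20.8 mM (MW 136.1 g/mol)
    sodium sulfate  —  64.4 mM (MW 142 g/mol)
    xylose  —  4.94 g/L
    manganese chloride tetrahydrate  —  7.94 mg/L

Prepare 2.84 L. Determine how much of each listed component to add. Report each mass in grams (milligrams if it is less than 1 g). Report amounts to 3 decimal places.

Working volume: 2.84 L.
Tricine: 59.8 mmol/L × 179.2 g/mol × 2.84 L ÷ 1000 = 30.434 g
sodium acetate: 5.08 g/L × 2.84 L = 14.427 g
monopotassium phosphate: 20.8 mmol/L × 136.1 g/mol × 2.84 L ÷ 1000 = 8.040 g
sodium sulfate: 64.4 mmol/L × 142 g/mol × 2.84 L ÷ 1000 = 25.971 g
xylose: 4.94 g/L × 2.84 L = 14.030 g
manganese chloride tetrahydrate: 7.94 mg/L × 2.84 L = 22.550 mg

Tricine 30.434 g; sodium acetate 14.427 g; monopotassium phosphate 8.040 g; sodium sulfate 25.971 g; xylose 14.030 g; manganese chloride tetrahydrate 22.550 mg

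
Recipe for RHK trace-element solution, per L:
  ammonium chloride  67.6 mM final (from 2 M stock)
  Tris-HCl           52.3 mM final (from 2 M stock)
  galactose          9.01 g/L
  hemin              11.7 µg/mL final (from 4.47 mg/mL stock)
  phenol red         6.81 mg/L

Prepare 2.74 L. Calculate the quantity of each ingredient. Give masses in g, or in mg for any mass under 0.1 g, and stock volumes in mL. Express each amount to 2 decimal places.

Scale factor relative to 1 L: 2.74.
ammonium chloride: dilute stock: 67.6 mM × 2740 mL ÷ 2000 mM = 92.61 mL
Tris-HCl: dilute stock: 52.3 mM × 2740 mL ÷ 2000 mM = 71.65 mL
galactose: 9.01 g/L × 2.74 L = 24.69 g
hemin: dilute stock: 11.7 µg/mL × 2740 mL ÷ 4470 µg/mL = 7.17 mL
phenol red: 6.81 mg/L × 2.74 L = 18.66 mg

ammonium chloride 92.61 mL; Tris-HCl 71.65 mL; galactose 24.69 g; hemin 7.17 mL; phenol red 18.66 mg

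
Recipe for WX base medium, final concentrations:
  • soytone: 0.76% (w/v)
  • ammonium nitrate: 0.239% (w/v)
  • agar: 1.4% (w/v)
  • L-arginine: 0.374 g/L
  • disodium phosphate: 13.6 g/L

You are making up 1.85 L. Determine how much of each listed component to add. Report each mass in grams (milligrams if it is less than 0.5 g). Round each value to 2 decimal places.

soytone 14.06 g; ammonium nitrate 4.42 g; agar 25.90 g; L-arginine 0.69 g; disodium phosphate 25.16 g

Working volume: 1.85 L.
soytone: 0.76% w/v = 7.6 g/L → 7.6 × 1.85 L = 14.06 g
ammonium nitrate: 0.239% w/v = 2.39 g/L → 2.39 × 1.85 L = 4.42 g
agar: 1.4 g per 100 mL × 1850 mL ÷ 100 = 25.90 g
L-arginine: 0.374 g/L × 1.85 L = 0.69 g
disodium phosphate: 13.6 g/L × 1.85 L = 25.16 g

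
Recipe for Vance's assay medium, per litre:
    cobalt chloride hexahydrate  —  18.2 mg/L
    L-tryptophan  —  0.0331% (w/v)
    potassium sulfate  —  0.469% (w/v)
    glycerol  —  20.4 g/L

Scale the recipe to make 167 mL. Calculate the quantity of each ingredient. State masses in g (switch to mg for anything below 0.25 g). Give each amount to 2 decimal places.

cobalt chloride hexahydrate 3.04 mg; L-tryptophan 55.28 mg; potassium sulfate 0.78 g; glycerol 3.41 g

Scale factor relative to 1 L: 0.167.
cobalt chloride hexahydrate: 18.2 mg/L × 0.167 L = 3.04 mg
L-tryptophan: 0.0331 g per 100 mL × 167 mL ÷ 100 = 0.055277 g = 55.28 mg
potassium sulfate: 0.469 g per 100 mL × 167 mL ÷ 100 = 0.78 g
glycerol: 20.4 g/L × 0.167 L = 3.41 g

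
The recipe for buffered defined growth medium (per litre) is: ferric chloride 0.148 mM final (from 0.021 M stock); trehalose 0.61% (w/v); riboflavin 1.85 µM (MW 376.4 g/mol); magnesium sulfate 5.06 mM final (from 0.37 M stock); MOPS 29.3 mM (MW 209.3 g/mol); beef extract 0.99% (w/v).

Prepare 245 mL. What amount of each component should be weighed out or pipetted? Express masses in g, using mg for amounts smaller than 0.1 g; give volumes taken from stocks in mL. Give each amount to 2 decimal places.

ferric chloride 1.73 mL; trehalose 1.49 g; riboflavin 0.17 mg; magnesium sulfate 3.35 mL; MOPS 1.50 g; beef extract 2.43 g

Target volume = 245 mL = 0.245 L.
ferric chloride: dilute stock: 0.148 mM × 245 mL ÷ 21 mM = 1.73 mL
trehalose: 0.61% w/v = 6.1 g/L → 6.1 × 0.245 L = 1.49 g
riboflavin: 1.85 µmol/L × 376.4 g/mol × 0.245 L ÷ 1000 = 0.17 mg
magnesium sulfate: V = C2·V2/C1 = 5.06 mM × 245 mL ÷ 370 mM = 3.35 mL
MOPS: 29.3 mmol/L × 209.3 g/mol × 0.245 L ÷ 1000 = 1.50 g
beef extract: 0.99 g per 100 mL × 245 mL ÷ 100 = 2.43 g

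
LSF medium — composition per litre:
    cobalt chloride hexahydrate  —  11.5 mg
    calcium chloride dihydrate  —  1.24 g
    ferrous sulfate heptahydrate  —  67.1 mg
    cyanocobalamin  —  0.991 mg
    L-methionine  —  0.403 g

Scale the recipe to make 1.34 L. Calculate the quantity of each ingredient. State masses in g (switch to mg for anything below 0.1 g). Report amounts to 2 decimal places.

Ratio of target to recipe volume: 1340 / 1000 = 1.34.
cobalt chloride hexahydrate: 11.5 mg × (1340 mL / 1000 mL) = 15.41 mg
calcium chloride dihydrate: 1.24 g × (1340 mL / 1000 mL) = 1.66 g
ferrous sulfate heptahydrate: 67.1 mg × (1340 mL / 1000 mL) = 89.91 mg
cyanocobalamin: 0.991 mg × (1340 mL / 1000 mL) = 1.33 mg
L-methionine: 0.403 g × (1340 mL / 1000 mL) = 0.54 g

cobalt chloride hexahydrate 15.41 mg; calcium chloride dihydrate 1.66 g; ferrous sulfate heptahydrate 89.91 mg; cyanocobalamin 1.33 mg; L-methionine 0.54 g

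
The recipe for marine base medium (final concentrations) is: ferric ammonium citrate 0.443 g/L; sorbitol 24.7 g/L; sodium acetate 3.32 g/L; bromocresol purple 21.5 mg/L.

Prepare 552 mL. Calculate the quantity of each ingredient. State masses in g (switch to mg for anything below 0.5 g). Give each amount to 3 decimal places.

ferric ammonium citrate 244.536 mg; sorbitol 13.634 g; sodium acetate 1.833 g; bromocresol purple 11.868 mg

Scale factor relative to 1 L: 0.552.
ferric ammonium citrate: 0.443 g/L × 0.552 L = 0.244536 g = 244.536 mg
sorbitol: 24.7 g/L × 0.552 L = 13.634 g
sodium acetate: 3.32 g/L × 0.552 L = 1.833 g
bromocresol purple: 21.5 mg/L × 0.552 L = 11.868 mg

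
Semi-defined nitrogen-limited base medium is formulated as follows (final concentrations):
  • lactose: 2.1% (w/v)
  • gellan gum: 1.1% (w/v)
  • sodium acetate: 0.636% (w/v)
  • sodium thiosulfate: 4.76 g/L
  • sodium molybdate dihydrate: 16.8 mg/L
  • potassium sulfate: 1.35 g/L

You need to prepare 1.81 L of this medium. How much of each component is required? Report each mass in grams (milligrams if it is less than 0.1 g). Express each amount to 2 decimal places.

Scale factor relative to 1 L: 1.81.
lactose: 2.1 g per 100 mL × 1810 mL ÷ 100 = 38.01 g
gellan gum: 1.1 g per 100 mL × 1810 mL ÷ 100 = 19.91 g
sodium acetate: 0.636% w/v = 6.36 g/L → 6.36 × 1.81 L = 11.51 g
sodium thiosulfate: 4.76 g/L × 1.81 L = 8.62 g
sodium molybdate dihydrate: 16.8 mg/L × 1.81 L = 30.41 mg
potassium sulfate: 1.35 g/L × 1.81 L = 2.44 g

lactose 38.01 g; gellan gum 19.91 g; sodium acetate 11.51 g; sodium thiosulfate 8.62 g; sodium molybdate dihydrate 30.41 mg; potassium sulfate 2.44 g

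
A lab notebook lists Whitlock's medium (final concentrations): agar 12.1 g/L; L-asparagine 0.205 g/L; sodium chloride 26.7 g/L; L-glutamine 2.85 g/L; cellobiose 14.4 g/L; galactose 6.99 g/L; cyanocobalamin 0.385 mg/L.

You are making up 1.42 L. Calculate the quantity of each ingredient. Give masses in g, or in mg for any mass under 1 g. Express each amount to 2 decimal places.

agar 17.18 g; L-asparagine 291.10 mg; sodium chloride 37.91 g; L-glutamine 4.05 g; cellobiose 20.45 g; galactose 9.93 g; cyanocobalamin 0.55 mg

Scale factor relative to 1 L: 1.42.
agar: 12.1 g/L × 1.42 L = 17.18 g
L-asparagine: 0.205 g/L × 1.42 L = 0.2911 g = 291.10 mg
sodium chloride: 26.7 g/L × 1.42 L = 37.91 g
L-glutamine: 2.85 g/L × 1.42 L = 4.05 g
cellobiose: 14.4 g/L × 1.42 L = 20.45 g
galactose: 6.99 g/L × 1.42 L = 9.93 g
cyanocobalamin: 0.385 mg/L × 1.42 L = 0.55 mg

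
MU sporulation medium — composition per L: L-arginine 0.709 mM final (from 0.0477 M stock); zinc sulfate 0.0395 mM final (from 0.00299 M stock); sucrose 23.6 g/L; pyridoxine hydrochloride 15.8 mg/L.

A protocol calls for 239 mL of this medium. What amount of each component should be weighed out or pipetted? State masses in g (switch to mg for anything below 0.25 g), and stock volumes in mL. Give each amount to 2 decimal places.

Working volume: 239 mL = 0.239 L.
L-arginine: dilute stock: 0.709 mM × 239 mL ÷ 47.7 mM = 3.55 mL
zinc sulfate: V = C2·V2/C1 = 0.0395 mM × 239 mL ÷ 2.99 mM = 3.16 mL
sucrose: 23.6 g/L × 0.239 L = 5.64 g
pyridoxine hydrochloride: 15.8 mg/L × 0.239 L = 3.78 mg

L-arginine 3.55 mL; zinc sulfate 3.16 mL; sucrose 5.64 g; pyridoxine hydrochloride 3.78 mg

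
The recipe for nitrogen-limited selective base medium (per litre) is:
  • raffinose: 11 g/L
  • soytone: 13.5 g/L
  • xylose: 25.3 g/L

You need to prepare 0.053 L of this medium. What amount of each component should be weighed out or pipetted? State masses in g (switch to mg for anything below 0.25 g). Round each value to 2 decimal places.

Working volume: 0.053 L.
raffinose: 11 g/L × 0.053 L = 0.58 g
soytone: 13.5 g/L × 0.053 L = 0.72 g
xylose: 25.3 g/L × 0.053 L = 1.34 g

raffinose 0.58 g; soytone 0.72 g; xylose 1.34 g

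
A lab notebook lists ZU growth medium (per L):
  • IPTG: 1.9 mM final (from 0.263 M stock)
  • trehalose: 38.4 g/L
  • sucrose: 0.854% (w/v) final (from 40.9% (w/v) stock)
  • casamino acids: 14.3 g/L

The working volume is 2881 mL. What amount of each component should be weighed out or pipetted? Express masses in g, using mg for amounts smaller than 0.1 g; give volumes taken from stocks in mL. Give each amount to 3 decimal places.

IPTG 20.813 mL; trehalose 110.630 g; sucrose 60.156 mL; casamino acids 41.198 g

Scale factor relative to 1 L: 2.881.
IPTG: V = C2·V2/C1 = 1.9 mM × 2881 mL ÷ 263 mM = 20.813 mL
trehalose: 38.4 g/L × 2.881 L = 110.630 g
sucrose: V = C2·V2/C1 = 0.854% ÷ 40.9% × 2881 mL = 60.156 mL
casamino acids: 14.3 g/L × 2.881 L = 41.198 g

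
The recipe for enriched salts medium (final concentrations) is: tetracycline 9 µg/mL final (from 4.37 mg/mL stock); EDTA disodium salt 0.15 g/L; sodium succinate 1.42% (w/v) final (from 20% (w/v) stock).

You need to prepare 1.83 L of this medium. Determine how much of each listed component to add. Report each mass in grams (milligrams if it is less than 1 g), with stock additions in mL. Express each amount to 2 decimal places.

Working volume: 1.83 L.
tetracycline: V = C2·V2/C1 = 9 µg/mL × 1830 mL ÷ 4370 µg/mL = 3.77 mL
EDTA disodium salt: 0.15 g/L × 1.83 L = 0.2745 g = 274.50 mg
sodium succinate: V = C2·V2/C1 = 1.42% ÷ 20% × 1830 mL = 129.93 mL

tetracycline 3.77 mL; EDTA disodium salt 274.50 mg; sodium succinate 129.93 mL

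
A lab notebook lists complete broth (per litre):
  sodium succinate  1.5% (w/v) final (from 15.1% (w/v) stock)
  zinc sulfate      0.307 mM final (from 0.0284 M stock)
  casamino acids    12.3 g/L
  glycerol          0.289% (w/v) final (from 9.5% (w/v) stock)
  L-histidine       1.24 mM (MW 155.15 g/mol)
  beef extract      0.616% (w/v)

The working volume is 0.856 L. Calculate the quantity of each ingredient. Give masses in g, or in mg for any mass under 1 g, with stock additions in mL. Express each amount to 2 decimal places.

Working volume: 0.856 L.
sodium succinate: V = C2·V2/C1 = 1.5% ÷ 15.1% × 856 mL = 85.03 mL
zinc sulfate: V = C2·V2/C1 = 0.307 mM × 856 mL ÷ 28.4 mM = 9.25 mL
casamino acids: 12.3 g/L × 0.856 L = 10.53 g
glycerol: V = C2·V2/C1 = 0.289% ÷ 9.5% × 856 mL = 26.04 mL
L-histidine: 1.24 mmol/L × 155.15 mg/mmol × 0.856 L = 164.68 mg
beef extract: 0.616% w/v = 6.16 g/L → 6.16 × 0.856 L = 5.27 g

sodium succinate 85.03 mL; zinc sulfate 9.25 mL; casamino acids 10.53 g; glycerol 26.04 mL; L-histidine 164.68 mg; beef extract 5.27 g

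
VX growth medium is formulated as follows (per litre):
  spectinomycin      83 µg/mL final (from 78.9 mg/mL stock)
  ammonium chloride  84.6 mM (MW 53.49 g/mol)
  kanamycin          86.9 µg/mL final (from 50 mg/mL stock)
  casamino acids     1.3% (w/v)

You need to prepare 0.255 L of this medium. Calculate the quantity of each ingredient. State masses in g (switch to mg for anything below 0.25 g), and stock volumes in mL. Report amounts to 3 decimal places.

Working volume: 0.255 L.
spectinomycin: C1V1 = C2V2 → 83 µg/mL × 255 mL ÷ 78900 µg/mL = 0.268 mL
ammonium chloride: 84.6 mmol/L × 53.49 g/mol × 0.255 L ÷ 1000 = 1.154 g
kanamycin: C1V1 = C2V2 → 86.9 µg/mL × 255 mL ÷ 50000 µg/mL = 0.443 mL
casamino acids: 1.3% w/v = 13 g/L → 13 × 0.255 L = 3.315 g

spectinomycin 0.268 mL; ammonium chloride 1.154 g; kanamycin 0.443 mL; casamino acids 3.315 g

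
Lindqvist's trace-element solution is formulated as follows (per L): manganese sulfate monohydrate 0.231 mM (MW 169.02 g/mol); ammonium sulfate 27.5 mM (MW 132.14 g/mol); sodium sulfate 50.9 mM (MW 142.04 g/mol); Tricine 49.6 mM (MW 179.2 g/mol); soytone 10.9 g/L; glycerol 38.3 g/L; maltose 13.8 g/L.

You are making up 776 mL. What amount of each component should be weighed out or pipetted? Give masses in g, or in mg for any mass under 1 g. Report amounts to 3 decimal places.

manganese sulfate monohydrate 30.298 mg; ammonium sulfate 2.820 g; sodium sulfate 5.610 g; Tricine 6.897 g; soytone 8.458 g; glycerol 29.721 g; maltose 10.709 g

Working volume: 776 mL = 0.776 L.
manganese sulfate monohydrate: 0.231 mmol/L × 169.02 mg/mmol × 0.776 L = 30.298 mg
ammonium sulfate: 27.5 mmol/L × 132.14 g/mol × 0.776 L ÷ 1000 = 2.820 g
sodium sulfate: 50.9 mmol/L × 142.04 g/mol × 0.776 L ÷ 1000 = 5.610 g
Tricine: 49.6 mmol/L × 179.2 g/mol × 0.776 L ÷ 1000 = 6.897 g
soytone: 10.9 g/L × 0.776 L = 8.458 g
glycerol: 38.3 g/L × 0.776 L = 29.721 g
maltose: 13.8 g/L × 0.776 L = 10.709 g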